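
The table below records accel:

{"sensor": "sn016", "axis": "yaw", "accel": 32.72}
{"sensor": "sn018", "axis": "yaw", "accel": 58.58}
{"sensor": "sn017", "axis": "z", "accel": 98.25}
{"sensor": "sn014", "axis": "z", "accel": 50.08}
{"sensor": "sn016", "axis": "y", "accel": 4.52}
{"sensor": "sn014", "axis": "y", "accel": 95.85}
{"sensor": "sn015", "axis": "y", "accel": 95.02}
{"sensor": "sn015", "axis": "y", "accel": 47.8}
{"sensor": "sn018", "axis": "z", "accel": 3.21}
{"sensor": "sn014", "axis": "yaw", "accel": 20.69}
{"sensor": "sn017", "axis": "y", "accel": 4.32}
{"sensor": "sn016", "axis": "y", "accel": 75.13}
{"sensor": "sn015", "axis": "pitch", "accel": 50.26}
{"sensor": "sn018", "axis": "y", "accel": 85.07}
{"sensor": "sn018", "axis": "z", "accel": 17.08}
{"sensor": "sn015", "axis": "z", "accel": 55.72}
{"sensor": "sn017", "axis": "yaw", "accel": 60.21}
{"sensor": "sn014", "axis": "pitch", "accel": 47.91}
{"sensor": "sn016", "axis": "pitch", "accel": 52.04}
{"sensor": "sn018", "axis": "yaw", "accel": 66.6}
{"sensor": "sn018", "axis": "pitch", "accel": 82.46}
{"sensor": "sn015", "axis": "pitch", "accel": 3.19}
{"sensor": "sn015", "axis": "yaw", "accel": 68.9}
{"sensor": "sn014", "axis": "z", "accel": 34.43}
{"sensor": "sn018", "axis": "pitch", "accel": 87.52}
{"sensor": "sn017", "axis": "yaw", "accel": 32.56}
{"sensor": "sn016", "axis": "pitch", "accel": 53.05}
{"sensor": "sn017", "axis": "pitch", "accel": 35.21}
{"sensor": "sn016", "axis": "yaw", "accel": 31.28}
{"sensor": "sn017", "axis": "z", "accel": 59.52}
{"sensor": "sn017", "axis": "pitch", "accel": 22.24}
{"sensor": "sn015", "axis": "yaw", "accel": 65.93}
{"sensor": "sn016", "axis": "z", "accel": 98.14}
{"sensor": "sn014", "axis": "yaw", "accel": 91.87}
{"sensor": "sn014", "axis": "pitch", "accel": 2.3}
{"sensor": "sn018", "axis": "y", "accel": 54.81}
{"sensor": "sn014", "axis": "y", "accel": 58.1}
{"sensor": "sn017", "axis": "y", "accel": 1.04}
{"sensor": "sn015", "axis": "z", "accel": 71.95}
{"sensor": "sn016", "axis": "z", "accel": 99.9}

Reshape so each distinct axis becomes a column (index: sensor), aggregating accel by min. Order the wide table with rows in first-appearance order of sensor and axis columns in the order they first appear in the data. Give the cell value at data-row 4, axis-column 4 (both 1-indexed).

With rows in first-appearance order of sensor, row 4 is sensor=sn014. axis columns in first-appearance order: yaw, z, y, pitch; column 4 is pitch.
Long rows with sensor=sn014, axis=pitch: min(47.91, 2.3) = 2.3.

2.3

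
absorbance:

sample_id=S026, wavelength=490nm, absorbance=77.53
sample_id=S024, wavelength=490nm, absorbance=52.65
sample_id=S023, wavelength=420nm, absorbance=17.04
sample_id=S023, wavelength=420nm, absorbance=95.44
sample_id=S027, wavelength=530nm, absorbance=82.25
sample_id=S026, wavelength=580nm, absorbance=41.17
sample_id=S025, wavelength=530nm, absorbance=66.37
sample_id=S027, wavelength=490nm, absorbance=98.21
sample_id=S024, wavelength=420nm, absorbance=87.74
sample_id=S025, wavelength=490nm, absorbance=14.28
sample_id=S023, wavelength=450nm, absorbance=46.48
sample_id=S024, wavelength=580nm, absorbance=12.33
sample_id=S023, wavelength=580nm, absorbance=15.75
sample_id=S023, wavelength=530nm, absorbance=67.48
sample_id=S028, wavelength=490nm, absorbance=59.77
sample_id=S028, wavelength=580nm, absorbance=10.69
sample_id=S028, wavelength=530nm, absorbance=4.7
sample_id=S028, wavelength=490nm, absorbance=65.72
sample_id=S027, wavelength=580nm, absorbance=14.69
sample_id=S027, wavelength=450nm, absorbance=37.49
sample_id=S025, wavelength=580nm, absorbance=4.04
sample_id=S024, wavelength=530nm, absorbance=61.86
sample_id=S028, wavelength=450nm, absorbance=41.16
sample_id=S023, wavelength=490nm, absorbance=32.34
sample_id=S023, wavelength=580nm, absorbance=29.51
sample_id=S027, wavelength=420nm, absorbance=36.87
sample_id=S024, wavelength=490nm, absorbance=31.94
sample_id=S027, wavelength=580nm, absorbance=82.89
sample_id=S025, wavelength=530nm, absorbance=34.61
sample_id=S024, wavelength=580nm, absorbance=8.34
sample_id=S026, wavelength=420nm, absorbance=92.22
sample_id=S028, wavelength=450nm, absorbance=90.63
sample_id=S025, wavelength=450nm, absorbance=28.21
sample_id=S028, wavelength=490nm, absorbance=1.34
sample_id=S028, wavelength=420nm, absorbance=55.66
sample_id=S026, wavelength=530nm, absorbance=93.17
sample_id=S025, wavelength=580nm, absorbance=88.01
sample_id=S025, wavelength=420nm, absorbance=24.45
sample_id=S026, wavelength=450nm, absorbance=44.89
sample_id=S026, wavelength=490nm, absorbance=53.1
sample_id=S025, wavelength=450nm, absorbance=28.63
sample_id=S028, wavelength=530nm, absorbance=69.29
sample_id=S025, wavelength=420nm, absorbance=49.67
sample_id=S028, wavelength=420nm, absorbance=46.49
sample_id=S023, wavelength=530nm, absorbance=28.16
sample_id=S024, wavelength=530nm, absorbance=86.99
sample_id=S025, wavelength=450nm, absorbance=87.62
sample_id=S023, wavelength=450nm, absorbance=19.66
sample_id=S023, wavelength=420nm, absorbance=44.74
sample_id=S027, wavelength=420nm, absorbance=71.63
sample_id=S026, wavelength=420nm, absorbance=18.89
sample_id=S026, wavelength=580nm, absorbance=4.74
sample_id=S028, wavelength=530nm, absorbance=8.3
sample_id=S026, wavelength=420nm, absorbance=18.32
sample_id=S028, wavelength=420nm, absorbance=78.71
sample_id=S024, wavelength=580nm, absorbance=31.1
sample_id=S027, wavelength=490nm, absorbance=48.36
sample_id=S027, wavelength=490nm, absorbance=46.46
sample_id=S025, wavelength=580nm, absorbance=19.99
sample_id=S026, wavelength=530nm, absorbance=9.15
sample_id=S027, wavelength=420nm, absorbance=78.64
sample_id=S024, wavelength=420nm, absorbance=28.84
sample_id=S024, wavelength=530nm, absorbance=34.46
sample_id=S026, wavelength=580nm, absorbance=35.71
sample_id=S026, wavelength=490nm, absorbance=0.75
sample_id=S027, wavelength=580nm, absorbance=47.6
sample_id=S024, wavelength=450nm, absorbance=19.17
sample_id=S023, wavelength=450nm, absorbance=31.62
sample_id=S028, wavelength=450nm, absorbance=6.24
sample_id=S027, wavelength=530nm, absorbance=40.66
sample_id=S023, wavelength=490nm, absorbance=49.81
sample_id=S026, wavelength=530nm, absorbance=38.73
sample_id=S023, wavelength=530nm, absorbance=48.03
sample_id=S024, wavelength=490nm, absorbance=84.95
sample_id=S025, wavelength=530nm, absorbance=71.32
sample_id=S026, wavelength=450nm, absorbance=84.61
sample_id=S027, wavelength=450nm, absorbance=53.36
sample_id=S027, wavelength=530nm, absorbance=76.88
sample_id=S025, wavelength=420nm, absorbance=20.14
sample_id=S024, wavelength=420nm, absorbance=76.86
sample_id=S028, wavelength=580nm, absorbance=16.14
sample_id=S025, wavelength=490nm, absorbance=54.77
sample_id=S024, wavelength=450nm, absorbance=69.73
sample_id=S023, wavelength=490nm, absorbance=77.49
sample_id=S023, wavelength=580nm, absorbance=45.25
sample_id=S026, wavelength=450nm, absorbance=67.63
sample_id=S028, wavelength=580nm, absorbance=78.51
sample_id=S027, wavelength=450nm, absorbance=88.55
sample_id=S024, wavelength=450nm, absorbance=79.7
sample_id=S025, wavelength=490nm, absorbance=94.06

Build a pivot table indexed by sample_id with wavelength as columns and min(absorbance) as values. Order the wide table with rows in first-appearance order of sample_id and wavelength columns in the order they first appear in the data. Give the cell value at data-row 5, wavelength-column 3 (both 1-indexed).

34.61

With rows in first-appearance order of sample_id, row 5 is sample_id=S025. wavelength columns in first-appearance order: 490nm, 420nm, 530nm, 580nm, 450nm; column 3 is 530nm.
Long rows with sample_id=S025, wavelength=530nm: min(66.37, 34.61, 71.32) = 34.61.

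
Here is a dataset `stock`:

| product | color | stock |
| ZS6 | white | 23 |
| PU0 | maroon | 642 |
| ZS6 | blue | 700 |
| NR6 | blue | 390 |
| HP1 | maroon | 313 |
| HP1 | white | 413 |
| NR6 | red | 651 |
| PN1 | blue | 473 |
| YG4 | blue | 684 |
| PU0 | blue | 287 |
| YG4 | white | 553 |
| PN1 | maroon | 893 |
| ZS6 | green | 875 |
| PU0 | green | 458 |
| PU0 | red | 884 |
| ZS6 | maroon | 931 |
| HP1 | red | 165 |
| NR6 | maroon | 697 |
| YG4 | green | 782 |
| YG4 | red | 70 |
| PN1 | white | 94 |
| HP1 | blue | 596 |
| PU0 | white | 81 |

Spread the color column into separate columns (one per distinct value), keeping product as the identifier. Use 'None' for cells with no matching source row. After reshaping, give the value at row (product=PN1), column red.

None

No long-format row has product=PN1 and color=red, so the cell is None.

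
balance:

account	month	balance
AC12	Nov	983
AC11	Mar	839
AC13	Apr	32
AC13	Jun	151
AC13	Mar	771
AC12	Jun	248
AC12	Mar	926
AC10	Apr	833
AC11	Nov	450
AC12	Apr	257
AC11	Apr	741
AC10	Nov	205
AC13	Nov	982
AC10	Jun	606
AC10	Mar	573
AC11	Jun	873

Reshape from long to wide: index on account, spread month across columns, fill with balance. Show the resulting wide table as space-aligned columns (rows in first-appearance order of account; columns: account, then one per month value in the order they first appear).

account  Nov  Mar  Apr  Jun
AC12     983  926  257  248
AC11     450  839  741  873
AC13     982  771  32   151
AC10     205  573  833  606

Columns: account plus the 4 distinct month values (Nov, Mar, Apr, Jun).
For example, row AC12 column Nov takes balance=983 from the long row (AC12, Nov).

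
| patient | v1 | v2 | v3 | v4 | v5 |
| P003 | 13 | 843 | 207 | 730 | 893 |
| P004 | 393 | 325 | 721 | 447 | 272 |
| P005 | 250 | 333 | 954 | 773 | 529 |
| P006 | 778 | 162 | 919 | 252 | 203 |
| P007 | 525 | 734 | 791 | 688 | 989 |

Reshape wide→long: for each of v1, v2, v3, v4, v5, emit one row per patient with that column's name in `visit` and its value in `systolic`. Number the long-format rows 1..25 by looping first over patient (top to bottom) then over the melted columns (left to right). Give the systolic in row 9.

25 rows total (5 × 5). Row 9: index ⌊(9-1)/5⌋ = 1 into patient → P004; (9-1) mod 5 = 3 into the melted columns → v4.
So row 9 is (P004, v4, 447); systolic = 447.

447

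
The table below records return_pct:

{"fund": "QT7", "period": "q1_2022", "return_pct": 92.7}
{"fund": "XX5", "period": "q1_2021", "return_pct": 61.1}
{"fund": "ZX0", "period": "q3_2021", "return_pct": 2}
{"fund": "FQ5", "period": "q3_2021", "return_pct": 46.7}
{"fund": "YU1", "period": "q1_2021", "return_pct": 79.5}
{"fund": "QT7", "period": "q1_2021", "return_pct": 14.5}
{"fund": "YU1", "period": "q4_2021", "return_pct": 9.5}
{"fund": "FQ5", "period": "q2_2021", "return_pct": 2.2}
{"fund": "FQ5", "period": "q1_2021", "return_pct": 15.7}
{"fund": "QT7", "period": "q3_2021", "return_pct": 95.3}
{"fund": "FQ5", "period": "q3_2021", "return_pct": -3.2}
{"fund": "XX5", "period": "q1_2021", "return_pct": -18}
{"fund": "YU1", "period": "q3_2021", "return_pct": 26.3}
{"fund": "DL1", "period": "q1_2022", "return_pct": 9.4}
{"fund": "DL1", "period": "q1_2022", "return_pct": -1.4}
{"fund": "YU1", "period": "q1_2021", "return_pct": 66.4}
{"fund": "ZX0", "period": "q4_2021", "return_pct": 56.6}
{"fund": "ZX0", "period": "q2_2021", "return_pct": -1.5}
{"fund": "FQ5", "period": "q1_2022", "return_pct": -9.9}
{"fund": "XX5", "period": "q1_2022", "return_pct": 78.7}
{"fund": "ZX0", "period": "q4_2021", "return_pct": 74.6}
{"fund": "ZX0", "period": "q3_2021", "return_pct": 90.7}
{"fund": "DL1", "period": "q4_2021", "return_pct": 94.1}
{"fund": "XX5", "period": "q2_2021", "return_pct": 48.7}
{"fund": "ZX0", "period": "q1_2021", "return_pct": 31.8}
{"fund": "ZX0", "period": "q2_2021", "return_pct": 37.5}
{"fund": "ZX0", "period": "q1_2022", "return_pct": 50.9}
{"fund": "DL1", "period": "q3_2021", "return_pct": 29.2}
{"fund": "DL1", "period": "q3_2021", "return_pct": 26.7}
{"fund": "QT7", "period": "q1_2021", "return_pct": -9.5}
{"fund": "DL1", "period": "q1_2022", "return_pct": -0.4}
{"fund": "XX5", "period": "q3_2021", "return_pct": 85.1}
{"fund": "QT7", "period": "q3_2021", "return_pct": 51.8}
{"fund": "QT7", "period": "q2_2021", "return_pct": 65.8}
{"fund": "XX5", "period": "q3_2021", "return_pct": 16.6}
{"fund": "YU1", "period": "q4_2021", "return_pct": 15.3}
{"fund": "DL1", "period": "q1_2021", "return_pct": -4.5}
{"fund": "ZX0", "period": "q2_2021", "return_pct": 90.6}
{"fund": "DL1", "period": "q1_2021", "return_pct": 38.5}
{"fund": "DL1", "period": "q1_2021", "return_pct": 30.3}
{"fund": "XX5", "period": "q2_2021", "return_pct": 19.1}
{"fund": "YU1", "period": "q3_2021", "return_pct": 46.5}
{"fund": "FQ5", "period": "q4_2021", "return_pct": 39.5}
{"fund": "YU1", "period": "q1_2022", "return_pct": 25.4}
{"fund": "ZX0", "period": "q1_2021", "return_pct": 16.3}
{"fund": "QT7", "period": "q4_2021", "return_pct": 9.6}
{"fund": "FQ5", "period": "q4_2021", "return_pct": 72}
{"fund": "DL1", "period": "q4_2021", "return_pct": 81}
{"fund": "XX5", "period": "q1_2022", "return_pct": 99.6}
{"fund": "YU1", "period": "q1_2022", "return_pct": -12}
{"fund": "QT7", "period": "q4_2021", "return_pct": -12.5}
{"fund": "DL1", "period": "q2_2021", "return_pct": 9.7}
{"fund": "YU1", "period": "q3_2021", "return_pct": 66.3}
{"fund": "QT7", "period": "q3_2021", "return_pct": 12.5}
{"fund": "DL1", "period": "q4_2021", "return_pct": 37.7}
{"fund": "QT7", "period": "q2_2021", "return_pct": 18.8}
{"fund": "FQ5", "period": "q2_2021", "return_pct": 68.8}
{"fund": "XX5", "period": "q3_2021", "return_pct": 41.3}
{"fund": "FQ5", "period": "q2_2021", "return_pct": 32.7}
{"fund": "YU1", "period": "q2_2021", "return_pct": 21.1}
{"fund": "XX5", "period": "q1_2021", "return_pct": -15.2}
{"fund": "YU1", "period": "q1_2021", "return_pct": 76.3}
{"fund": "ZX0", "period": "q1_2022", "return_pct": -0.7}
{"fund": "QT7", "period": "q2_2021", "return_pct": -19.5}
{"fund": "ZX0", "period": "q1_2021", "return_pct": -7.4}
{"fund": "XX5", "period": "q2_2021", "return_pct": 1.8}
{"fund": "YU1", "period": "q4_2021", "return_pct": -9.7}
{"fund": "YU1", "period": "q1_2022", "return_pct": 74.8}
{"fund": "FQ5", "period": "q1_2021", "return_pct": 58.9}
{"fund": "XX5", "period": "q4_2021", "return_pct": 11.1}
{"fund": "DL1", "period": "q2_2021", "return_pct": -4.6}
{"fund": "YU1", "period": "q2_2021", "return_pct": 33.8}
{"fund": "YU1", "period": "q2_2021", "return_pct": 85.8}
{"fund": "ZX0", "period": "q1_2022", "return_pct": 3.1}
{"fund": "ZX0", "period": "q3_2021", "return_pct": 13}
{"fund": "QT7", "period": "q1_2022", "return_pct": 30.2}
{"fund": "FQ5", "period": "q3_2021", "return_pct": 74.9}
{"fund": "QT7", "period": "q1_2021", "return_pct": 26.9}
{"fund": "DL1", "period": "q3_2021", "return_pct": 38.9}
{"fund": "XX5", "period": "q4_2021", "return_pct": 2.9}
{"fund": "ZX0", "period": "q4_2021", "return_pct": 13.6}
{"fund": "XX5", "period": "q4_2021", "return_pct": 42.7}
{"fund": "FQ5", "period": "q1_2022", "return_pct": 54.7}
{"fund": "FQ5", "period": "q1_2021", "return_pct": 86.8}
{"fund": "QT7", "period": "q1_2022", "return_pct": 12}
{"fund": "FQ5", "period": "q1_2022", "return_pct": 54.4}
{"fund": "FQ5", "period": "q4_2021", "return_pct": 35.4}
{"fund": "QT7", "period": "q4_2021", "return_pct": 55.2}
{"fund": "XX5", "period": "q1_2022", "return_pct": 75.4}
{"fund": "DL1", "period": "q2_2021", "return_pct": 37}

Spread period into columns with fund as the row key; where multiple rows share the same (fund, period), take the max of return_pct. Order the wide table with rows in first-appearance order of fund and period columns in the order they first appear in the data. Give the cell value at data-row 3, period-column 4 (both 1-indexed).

74.6

With rows in first-appearance order of fund, row 3 is fund=ZX0. period columns in first-appearance order: q1_2022, q1_2021, q3_2021, q4_2021, q2_2021; column 4 is q4_2021.
Long rows with fund=ZX0, period=q4_2021: max(56.6, 74.6, 13.6) = 74.6.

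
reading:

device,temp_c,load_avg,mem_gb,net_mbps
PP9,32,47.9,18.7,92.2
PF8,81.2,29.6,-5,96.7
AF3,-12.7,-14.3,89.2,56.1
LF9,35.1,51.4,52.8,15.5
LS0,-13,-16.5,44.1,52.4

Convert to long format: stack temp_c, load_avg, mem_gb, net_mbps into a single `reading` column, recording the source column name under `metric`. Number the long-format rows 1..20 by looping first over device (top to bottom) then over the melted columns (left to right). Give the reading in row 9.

20 rows total (5 × 4). Row 9: index ⌊(9-1)/4⌋ = 2 into device → AF3; (9-1) mod 4 = 0 into the melted columns → temp_c.
So row 9 is (AF3, temp_c, -12.7); reading = -12.7.

-12.7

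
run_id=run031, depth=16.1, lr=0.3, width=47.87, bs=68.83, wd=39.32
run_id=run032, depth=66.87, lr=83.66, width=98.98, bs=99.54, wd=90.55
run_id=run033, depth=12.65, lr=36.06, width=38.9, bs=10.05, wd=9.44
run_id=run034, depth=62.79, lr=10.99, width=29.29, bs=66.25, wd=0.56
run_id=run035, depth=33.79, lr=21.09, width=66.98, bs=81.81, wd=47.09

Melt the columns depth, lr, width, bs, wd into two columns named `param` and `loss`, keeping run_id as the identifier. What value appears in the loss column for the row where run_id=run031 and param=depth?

16.1

Unpivoting turns each (run_id, wide-column) pair into one long row.
The wide cell at row run031, column depth holds 16.1, so the long row (run031, depth) has loss=16.1.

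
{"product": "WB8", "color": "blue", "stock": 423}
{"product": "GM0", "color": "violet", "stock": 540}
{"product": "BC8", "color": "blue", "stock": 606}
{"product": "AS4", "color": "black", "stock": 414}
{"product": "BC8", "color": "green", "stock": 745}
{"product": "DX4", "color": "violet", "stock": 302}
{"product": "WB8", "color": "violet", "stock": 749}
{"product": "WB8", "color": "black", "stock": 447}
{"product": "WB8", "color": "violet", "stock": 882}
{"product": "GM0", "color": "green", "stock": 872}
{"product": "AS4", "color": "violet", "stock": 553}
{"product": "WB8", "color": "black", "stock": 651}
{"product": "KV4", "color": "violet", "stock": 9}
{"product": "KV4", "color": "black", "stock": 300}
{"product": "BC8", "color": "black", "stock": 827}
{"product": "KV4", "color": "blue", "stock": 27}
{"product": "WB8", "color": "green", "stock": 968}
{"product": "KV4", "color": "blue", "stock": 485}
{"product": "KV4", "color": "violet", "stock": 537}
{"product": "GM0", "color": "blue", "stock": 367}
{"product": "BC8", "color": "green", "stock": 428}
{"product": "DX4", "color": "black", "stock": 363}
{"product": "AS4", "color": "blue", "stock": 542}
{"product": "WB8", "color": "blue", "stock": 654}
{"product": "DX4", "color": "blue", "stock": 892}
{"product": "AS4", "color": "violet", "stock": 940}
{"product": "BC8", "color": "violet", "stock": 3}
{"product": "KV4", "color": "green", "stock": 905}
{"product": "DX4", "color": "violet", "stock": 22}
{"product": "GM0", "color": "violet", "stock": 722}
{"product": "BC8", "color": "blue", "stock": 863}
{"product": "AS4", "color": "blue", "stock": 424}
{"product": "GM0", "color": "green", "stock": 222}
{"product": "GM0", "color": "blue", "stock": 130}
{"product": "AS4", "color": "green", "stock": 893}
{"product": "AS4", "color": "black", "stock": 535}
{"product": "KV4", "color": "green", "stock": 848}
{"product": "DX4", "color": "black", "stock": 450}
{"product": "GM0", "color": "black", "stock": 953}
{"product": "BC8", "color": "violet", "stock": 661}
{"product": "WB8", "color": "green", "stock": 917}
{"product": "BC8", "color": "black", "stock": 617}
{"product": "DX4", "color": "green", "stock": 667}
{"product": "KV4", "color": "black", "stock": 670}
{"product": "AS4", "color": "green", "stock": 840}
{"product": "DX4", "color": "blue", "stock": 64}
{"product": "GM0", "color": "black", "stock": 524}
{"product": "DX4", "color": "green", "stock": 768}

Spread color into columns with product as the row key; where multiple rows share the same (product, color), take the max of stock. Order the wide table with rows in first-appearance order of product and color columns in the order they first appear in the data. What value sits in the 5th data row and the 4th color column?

768

With rows in first-appearance order of product, row 5 is product=DX4. color columns in first-appearance order: blue, violet, black, green; column 4 is green.
Long rows with product=DX4, color=green: max(667, 768) = 768.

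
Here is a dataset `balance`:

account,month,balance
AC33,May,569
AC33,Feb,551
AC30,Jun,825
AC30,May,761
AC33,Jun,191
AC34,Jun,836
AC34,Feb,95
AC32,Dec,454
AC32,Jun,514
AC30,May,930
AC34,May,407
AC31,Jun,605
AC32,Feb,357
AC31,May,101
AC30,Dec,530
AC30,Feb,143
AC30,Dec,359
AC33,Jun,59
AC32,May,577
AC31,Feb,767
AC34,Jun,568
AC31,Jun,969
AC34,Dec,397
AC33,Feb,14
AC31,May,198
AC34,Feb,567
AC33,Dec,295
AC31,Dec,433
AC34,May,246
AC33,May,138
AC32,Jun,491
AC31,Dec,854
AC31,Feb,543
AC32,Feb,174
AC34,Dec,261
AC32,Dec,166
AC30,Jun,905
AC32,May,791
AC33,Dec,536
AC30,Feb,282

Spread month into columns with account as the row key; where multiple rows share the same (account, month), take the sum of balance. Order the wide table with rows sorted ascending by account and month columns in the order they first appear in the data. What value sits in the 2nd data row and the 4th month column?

1287

With rows sorted ascending by account, row 2 is account=AC31. month columns in first-appearance order: May, Feb, Jun, Dec; column 4 is Dec.
Long rows with account=AC31, month=Dec: 433 + 854 = 1287.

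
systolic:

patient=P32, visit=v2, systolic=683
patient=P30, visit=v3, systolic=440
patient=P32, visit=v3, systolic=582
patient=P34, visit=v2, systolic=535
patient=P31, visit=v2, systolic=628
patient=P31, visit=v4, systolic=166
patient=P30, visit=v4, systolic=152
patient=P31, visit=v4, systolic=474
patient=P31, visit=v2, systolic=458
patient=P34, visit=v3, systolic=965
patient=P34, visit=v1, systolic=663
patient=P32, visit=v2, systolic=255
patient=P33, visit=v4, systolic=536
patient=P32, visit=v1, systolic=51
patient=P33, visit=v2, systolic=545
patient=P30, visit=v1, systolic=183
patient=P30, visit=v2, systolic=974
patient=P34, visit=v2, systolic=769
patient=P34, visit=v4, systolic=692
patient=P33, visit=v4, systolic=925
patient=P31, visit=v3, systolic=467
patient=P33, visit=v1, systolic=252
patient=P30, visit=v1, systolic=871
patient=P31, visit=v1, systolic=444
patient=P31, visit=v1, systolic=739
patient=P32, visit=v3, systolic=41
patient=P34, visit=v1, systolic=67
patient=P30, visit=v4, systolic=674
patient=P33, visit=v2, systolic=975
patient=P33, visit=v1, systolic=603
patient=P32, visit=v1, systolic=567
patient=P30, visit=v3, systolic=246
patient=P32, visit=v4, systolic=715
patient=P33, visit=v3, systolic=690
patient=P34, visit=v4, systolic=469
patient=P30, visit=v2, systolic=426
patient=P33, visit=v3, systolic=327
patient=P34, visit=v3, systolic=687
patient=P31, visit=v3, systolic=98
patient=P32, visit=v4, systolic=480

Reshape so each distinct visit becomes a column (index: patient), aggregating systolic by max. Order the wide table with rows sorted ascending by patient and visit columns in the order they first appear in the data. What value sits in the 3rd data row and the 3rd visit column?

715

With rows sorted ascending by patient, row 3 is patient=P32. visit columns in first-appearance order: v2, v3, v4, v1; column 3 is v4.
Long rows with patient=P32, visit=v4: max(715, 480) = 715.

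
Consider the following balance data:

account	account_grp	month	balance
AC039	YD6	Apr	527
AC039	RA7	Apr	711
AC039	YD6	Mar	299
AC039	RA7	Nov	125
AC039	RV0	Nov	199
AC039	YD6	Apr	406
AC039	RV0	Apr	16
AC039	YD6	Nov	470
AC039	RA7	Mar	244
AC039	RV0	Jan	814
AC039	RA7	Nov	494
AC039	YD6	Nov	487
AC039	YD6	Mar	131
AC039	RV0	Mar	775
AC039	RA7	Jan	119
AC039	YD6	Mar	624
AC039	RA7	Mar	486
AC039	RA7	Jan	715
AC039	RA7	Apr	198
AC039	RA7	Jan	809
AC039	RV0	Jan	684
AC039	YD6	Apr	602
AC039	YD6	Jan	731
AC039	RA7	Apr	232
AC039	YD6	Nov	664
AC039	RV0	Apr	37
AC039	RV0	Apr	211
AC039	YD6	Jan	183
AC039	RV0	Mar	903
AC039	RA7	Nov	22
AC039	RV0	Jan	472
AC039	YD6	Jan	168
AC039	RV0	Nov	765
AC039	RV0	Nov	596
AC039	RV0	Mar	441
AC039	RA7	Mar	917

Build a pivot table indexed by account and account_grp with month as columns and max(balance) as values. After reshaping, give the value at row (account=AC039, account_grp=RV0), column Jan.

814

Rows with account=AC039, account_grp=RV0 and month=Jan: balance values are 814, 684, 472.
max(814, 684, 472) = 814.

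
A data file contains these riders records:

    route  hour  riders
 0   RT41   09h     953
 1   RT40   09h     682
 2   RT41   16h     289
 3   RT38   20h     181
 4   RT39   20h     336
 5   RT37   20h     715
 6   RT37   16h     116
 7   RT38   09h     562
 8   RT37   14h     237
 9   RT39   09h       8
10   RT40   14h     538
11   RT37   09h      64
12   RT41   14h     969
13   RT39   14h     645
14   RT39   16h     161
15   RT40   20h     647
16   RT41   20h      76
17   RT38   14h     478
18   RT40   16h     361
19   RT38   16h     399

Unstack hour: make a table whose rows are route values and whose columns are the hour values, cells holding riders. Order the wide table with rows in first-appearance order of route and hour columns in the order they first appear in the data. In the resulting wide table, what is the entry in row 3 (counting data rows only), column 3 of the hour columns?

181

With rows in first-appearance order of route, row 3 is route=RT38. hour columns in first-appearance order: 09h, 16h, 20h, 14h; column 3 is 20h.
Long rows with route=RT38, hour=20h: riders = 181.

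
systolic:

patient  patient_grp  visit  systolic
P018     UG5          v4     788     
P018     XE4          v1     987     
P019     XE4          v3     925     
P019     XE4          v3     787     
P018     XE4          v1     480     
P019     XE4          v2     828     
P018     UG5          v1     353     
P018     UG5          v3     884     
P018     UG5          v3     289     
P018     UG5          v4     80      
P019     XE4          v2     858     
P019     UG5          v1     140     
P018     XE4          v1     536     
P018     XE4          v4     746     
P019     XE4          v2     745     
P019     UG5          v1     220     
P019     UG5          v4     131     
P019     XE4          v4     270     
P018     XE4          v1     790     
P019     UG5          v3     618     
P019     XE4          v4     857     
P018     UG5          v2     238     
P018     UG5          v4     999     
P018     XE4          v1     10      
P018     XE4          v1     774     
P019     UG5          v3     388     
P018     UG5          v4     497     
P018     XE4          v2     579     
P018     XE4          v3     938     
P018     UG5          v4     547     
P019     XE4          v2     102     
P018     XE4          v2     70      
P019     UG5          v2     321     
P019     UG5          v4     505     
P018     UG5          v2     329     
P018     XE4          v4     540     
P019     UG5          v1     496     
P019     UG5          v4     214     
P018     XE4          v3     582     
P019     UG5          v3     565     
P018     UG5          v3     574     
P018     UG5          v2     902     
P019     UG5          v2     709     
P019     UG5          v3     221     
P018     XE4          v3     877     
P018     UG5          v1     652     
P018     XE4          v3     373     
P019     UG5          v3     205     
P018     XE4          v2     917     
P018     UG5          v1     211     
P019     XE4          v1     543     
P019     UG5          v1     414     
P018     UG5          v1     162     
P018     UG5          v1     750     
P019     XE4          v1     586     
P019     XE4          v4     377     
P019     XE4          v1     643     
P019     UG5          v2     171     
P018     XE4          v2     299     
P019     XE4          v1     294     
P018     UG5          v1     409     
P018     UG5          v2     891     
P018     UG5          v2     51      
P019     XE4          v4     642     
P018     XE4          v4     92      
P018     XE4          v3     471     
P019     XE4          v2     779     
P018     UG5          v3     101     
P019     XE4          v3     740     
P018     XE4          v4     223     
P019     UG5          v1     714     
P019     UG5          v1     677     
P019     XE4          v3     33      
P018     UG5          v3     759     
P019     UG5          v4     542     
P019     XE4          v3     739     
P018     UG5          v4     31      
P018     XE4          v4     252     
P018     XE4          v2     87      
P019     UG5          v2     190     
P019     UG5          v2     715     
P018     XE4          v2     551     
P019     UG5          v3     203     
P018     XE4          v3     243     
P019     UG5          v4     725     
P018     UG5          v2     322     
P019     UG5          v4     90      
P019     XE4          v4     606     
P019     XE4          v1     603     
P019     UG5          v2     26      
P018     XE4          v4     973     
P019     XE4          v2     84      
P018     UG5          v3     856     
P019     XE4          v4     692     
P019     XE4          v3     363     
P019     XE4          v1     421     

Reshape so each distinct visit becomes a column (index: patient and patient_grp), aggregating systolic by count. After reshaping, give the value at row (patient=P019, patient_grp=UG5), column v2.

6

Rows with patient=P019, patient_grp=UG5 and visit=v2: systolic values are 321, 709, 171, 190, 715, 26.
6 rows match — count = 6.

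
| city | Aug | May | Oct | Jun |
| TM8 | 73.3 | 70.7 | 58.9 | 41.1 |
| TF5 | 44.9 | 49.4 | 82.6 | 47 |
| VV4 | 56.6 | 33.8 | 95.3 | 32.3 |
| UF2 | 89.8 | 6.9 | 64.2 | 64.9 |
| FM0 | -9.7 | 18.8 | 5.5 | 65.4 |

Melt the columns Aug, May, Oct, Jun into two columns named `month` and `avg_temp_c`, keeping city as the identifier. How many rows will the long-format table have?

20

5 city values × 4 melted columns = 20 rows.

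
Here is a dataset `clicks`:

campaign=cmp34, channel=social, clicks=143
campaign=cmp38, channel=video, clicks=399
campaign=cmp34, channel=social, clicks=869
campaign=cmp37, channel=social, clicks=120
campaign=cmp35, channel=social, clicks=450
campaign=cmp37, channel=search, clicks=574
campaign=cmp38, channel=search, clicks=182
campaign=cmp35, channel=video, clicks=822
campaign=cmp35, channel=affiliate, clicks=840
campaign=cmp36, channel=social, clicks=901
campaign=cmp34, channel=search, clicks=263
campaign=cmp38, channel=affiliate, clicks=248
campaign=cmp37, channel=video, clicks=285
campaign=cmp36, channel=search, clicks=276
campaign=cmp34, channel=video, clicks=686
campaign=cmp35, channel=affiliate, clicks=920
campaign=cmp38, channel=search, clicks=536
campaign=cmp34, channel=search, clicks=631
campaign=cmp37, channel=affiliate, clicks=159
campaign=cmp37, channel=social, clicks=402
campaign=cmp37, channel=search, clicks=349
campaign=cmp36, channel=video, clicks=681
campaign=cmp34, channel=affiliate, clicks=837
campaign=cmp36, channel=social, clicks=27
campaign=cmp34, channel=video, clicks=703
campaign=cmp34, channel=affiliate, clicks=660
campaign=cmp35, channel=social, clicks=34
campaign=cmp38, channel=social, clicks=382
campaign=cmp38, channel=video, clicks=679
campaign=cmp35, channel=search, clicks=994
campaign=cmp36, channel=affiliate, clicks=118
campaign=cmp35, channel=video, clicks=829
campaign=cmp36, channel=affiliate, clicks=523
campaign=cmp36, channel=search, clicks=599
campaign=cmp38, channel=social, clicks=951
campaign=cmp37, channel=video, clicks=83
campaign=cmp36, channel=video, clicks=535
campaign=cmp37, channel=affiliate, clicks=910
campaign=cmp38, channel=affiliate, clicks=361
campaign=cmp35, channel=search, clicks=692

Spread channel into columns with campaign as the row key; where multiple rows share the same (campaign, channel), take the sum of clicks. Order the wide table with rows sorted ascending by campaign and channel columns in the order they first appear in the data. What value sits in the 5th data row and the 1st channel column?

1333

With rows sorted ascending by campaign, row 5 is campaign=cmp38. channel columns in first-appearance order: social, video, search, affiliate; column 1 is social.
Long rows with campaign=cmp38, channel=social: 382 + 951 = 1333.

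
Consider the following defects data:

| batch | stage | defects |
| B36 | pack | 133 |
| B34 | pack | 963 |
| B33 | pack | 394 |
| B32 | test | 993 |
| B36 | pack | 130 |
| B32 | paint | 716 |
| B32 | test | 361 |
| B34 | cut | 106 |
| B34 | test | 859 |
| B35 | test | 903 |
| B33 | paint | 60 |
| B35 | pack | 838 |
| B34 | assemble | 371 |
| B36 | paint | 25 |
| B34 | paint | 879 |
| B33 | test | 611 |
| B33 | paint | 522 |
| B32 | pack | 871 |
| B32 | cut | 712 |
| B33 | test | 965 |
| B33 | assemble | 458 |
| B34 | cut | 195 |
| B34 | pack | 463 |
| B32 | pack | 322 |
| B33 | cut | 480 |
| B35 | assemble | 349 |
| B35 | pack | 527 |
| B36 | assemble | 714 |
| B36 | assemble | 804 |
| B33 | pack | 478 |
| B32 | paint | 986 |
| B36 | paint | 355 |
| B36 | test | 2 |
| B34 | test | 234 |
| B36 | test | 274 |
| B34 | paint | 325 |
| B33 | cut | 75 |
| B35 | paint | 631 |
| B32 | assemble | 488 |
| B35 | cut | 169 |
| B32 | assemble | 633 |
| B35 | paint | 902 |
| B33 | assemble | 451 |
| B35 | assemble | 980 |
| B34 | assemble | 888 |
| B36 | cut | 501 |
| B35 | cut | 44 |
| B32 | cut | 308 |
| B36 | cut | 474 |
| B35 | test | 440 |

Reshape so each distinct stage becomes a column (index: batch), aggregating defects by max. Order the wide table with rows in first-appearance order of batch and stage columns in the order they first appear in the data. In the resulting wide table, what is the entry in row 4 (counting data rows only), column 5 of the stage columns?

633

With rows in first-appearance order of batch, row 4 is batch=B32. stage columns in first-appearance order: pack, test, paint, cut, assemble; column 5 is assemble.
Long rows with batch=B32, stage=assemble: max(488, 633) = 633.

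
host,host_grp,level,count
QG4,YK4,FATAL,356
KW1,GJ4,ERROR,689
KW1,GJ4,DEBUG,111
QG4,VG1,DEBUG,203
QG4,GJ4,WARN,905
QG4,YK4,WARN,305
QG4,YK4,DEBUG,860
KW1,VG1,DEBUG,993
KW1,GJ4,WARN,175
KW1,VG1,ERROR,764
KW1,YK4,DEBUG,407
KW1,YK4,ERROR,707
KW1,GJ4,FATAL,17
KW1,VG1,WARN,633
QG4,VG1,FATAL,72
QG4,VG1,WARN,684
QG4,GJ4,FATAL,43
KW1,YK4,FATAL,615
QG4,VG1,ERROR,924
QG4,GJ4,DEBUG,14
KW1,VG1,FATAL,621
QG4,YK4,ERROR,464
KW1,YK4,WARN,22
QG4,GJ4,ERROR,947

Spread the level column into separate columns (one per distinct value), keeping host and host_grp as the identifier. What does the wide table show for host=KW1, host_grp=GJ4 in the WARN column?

175

Wide layout: rows indexed by host and host_grp, columns are the 4 distinct level values (FATAL, ERROR, DEBUG, WARN).
Cell (host=KW1, host_grp=GJ4, level=WARN) draws from the long row where host=KW1, host_grp=GJ4 and level=WARN, which has count=175.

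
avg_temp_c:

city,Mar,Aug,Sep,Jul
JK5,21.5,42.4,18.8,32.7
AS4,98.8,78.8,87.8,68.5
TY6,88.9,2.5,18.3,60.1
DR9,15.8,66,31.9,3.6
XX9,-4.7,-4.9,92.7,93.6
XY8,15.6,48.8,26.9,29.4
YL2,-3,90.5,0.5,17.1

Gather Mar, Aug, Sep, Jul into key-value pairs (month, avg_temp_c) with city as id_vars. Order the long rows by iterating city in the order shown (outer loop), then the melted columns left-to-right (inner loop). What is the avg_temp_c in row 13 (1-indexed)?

28 rows total (7 × 4). Row 13: index ⌊(13-1)/4⌋ = 3 into city → DR9; (13-1) mod 4 = 0 into the melted columns → Mar.
So row 13 is (DR9, Mar, 15.8); avg_temp_c = 15.8.

15.8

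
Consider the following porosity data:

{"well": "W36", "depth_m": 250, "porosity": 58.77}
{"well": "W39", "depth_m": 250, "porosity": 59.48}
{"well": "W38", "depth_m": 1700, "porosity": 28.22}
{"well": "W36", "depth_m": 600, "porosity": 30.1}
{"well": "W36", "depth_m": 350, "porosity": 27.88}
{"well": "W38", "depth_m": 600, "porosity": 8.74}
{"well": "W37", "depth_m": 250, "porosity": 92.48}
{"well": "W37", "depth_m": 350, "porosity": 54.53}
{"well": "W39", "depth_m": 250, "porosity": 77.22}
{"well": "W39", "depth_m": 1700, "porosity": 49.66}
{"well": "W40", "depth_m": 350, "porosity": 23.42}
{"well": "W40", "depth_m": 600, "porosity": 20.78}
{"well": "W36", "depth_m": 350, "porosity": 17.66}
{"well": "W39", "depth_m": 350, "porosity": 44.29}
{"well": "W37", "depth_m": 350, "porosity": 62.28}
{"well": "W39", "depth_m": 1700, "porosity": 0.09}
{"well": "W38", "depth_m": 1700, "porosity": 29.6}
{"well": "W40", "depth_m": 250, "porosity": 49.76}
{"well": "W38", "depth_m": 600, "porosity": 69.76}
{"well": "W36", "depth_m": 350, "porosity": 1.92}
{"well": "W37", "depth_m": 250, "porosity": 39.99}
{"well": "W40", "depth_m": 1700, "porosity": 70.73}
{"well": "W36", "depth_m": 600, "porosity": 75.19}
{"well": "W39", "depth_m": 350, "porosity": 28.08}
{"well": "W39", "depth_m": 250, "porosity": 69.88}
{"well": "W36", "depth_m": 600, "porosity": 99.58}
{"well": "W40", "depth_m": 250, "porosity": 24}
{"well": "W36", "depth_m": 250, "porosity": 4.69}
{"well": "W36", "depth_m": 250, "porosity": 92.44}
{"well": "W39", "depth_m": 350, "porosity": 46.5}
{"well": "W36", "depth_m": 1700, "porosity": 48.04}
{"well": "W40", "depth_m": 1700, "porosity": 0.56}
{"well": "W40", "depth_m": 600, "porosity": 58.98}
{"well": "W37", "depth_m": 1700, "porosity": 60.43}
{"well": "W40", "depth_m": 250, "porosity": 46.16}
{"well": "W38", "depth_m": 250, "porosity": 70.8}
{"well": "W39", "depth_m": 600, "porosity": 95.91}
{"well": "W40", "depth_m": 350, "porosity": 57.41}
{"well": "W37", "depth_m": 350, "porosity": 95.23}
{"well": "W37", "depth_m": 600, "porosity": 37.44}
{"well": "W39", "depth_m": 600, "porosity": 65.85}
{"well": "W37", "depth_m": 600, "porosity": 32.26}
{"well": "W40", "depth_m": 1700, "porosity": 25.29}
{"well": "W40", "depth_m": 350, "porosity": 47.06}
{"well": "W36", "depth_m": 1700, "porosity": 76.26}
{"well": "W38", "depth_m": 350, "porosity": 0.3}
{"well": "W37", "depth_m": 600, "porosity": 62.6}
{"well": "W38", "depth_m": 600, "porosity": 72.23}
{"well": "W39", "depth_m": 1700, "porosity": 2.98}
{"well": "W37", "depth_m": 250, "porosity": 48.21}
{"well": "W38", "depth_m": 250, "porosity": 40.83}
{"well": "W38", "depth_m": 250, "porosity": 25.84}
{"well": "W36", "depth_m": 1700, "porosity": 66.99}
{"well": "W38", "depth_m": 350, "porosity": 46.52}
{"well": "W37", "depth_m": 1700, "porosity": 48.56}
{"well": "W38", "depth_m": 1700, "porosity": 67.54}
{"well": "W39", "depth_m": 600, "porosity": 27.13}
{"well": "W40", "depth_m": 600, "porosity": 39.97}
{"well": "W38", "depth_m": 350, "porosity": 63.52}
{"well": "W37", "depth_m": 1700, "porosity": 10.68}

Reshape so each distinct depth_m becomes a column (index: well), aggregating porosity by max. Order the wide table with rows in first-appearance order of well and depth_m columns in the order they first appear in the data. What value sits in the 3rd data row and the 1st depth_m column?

With rows in first-appearance order of well, row 3 is well=W38. depth_m columns in first-appearance order: 250, 1700, 600, 350; column 1 is 250.
Long rows with well=W38, depth_m=250: max(70.8, 40.83, 25.84) = 70.8.

70.8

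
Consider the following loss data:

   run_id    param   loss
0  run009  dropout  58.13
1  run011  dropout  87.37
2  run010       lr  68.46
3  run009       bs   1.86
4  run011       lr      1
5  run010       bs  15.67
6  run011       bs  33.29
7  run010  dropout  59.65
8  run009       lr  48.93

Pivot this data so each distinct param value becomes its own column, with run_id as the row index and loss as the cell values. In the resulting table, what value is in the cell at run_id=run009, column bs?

Wide layout: rows indexed by run_id, columns are the 3 distinct param values (dropout, lr, bs).
Cell (run_id=run009, param=bs) draws from the long row where run_id=run009 and param=bs, which has loss=1.86.

1.86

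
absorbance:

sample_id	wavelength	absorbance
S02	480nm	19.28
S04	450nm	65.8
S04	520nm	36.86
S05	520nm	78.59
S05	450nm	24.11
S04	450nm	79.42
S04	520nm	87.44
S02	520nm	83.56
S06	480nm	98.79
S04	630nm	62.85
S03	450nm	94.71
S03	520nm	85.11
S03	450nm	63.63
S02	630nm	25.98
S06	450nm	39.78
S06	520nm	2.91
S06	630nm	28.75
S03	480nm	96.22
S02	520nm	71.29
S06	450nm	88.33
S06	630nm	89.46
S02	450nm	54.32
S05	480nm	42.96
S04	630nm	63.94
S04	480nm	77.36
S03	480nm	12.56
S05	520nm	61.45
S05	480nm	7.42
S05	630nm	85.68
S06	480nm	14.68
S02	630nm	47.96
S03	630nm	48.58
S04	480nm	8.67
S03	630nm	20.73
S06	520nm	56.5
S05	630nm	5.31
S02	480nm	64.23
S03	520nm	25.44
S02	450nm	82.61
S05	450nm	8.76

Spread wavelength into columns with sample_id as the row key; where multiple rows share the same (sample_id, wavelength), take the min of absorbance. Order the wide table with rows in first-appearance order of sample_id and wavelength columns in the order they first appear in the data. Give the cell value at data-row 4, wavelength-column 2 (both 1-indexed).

With rows in first-appearance order of sample_id, row 4 is sample_id=S06. wavelength columns in first-appearance order: 480nm, 450nm, 520nm, 630nm; column 2 is 450nm.
Long rows with sample_id=S06, wavelength=450nm: min(39.78, 88.33) = 39.78.

39.78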